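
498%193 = 112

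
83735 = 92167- 8432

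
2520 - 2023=497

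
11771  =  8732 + 3039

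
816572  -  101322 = 715250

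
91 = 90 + 1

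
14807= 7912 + 6895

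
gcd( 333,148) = 37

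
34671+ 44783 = 79454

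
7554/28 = 269 + 11/14 = 269.79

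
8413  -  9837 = -1424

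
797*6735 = 5367795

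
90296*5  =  451480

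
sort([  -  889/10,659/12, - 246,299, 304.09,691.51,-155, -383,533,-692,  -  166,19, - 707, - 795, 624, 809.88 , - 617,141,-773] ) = [  -  795,  -  773,-707, - 692, - 617,-383,-246, -166 , - 155, - 889/10,19, 659/12 , 141 , 299, 304.09, 533, 624,691.51, 809.88 ] 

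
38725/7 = 38725/7 = 5532.14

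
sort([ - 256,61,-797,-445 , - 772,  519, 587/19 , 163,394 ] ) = [ - 797, - 772 , - 445, - 256, 587/19, 61, 163,394, 519]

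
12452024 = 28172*442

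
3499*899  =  3145601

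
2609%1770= 839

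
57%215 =57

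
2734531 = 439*6229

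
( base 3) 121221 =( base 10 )457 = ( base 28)g9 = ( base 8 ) 711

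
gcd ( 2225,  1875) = 25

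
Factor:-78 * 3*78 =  - 18252 = - 2^2 *3^3*13^2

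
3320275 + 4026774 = 7347049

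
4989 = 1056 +3933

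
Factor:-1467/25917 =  - 3^1*53^(  -  1 ) = -3/53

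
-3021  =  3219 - 6240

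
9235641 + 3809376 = 13045017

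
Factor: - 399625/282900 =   -  695/492= - 2^(-2)*3^(- 1)*5^1*41^( - 1)* 139^1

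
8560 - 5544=3016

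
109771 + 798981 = 908752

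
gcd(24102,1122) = 6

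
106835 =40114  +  66721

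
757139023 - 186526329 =570612694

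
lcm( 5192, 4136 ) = 244024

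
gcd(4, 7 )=1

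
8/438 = 4/219 = 0.02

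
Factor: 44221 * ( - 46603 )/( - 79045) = 2060831263/79045 = 5^(-1 )*29^1*1607^1 * 15809^( - 1)*44221^1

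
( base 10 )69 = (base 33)23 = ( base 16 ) 45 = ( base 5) 234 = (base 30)29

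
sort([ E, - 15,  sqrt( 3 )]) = [ - 15, sqrt( 3),E]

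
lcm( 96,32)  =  96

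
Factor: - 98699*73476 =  - 2^2 * 3^2*13^1*157^1 * 229^1*431^1 = -7252007724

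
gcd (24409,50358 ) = 77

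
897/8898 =299/2966 = 0.10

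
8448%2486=990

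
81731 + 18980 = 100711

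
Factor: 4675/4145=5^1*11^1*17^1*829^( - 1)= 935/829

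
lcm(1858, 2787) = 5574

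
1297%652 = 645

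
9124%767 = 687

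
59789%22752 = 14285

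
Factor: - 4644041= - 73^1*63617^1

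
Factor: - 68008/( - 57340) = 17002/14335 = 2^1*5^( - 1) * 47^ ( - 1 )*61^( - 1) * 8501^1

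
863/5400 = 863/5400 = 0.16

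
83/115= 83/115 =0.72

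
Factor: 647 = 647^1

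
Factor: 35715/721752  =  2^ (-3) * 5^1*17^ ( - 1 )*29^ ( -1) * 61^(-1)*2381^1 = 11905/240584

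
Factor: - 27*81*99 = -3^9*11^1 = - 216513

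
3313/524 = 6 + 169/524= 6.32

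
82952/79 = 82952/79 = 1050.03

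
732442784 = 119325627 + 613117157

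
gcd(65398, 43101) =1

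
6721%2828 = 1065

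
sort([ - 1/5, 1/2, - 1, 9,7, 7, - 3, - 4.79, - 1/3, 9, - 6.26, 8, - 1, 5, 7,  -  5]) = [ - 6.26,-5, - 4.79,  -  3, - 1, - 1, - 1/3, - 1/5,1/2,5, 7, 7,7,8, 9, 9 ] 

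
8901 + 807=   9708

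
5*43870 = 219350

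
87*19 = 1653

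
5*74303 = 371515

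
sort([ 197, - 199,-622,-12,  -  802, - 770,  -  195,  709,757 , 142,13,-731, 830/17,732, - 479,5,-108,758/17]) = [ - 802,-770, - 731 , - 622, - 479, - 199,-195,-108,-12,5, 13,758/17,830/17, 142, 197,709,732,757] 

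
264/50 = 5 + 7/25 = 5.28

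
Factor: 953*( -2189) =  - 11^1*199^1*953^1 = -2086117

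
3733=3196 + 537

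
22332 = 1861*12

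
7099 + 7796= 14895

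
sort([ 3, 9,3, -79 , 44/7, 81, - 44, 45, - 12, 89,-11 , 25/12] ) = [-79,-44, - 12 , - 11, 25/12 , 3,3,  44/7 , 9, 45, 81, 89]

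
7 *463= 3241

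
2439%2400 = 39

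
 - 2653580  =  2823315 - 5476895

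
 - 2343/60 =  - 40 + 19/20  =  - 39.05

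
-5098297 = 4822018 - 9920315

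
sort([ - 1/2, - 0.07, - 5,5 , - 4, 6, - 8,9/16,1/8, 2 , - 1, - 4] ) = [ - 8 , - 5, - 4, - 4, - 1, - 1/2, -0.07, 1/8,9/16 , 2, 5,6 ]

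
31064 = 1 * 31064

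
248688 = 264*942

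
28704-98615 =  - 69911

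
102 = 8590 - 8488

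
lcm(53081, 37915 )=265405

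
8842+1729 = 10571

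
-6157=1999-8156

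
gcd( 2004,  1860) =12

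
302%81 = 59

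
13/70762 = 13/70762 = 0.00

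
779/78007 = 779/78007 = 0.01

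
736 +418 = 1154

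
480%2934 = 480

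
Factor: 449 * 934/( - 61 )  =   - 2^1 * 61^ ( - 1)*449^1*467^1  =  - 419366/61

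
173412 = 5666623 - 5493211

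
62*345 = 21390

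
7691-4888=2803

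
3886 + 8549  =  12435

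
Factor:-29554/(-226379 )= 2^1*7^1*2111^1*226379^( - 1)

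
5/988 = 5/988 =0.01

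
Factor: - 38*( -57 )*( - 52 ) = -2^3*3^1*13^1*19^2 = - 112632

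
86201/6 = 86201/6 = 14366.83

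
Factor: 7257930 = 2^1*3^1*5^1 * 241931^1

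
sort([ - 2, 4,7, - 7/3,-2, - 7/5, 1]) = [ - 7/3, - 2,  -  2, - 7/5, 1, 4, 7] 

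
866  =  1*866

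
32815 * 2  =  65630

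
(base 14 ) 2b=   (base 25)1e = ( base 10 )39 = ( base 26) 1d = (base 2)100111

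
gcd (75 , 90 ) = 15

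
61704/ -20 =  - 15426/5 = -  3085.20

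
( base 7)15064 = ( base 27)5j4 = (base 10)4162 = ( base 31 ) 4a8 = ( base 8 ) 10102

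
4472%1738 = 996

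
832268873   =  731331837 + 100937036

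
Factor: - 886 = -2^1 * 443^1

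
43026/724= 21513/362 = 59.43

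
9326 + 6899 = 16225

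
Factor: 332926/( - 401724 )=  - 166463/200862 = - 2^( - 1) *3^( - 2 )*11^1*37^1 * 409^1*11159^ ( - 1)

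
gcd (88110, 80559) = 9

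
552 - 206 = 346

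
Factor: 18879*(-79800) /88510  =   - 2^2*3^2 * 5^1*7^2*19^1*29^1*31^1*53^ ( - 1)*167^ ( - 1) =- 150654420/8851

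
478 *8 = 3824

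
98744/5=19748 + 4/5 =19748.80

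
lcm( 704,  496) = 21824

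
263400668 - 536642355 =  - 273241687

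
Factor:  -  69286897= -6143^1*11279^1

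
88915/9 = 88915/9 = 9879.44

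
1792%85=7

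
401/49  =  8 + 9/49= 8.18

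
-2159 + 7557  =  5398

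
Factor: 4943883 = 3^1*7^1*47^1*5009^1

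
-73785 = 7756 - 81541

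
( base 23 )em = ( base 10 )344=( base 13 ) 206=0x158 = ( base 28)c8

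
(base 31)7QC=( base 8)16571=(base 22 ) fcl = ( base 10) 7545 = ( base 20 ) IH5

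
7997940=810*9874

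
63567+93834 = 157401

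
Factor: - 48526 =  - 2^1*19^1*1277^1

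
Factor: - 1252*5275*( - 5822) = 2^3  *5^2*41^1*71^1*211^1*313^1 = 38450234600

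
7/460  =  7/460= 0.02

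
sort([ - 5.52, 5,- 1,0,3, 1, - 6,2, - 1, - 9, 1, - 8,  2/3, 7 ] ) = [  -  9, - 8, - 6, - 5.52, - 1,-1,0, 2/3,1, 1, 2,3, 5,7 ] 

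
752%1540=752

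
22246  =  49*454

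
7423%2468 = 19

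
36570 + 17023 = 53593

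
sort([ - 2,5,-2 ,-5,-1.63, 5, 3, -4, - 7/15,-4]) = [ - 5,- 4, - 4, - 2 , - 2, - 1.63, - 7/15, 3, 5, 5]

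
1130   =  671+459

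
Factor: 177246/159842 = 387/349 = 3^2*43^1*349^ ( - 1)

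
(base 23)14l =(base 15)2CC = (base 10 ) 642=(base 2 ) 1010000010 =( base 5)10032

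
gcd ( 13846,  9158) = 2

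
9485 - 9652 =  - 167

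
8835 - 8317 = 518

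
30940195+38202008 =69142203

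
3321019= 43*77233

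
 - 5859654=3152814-9012468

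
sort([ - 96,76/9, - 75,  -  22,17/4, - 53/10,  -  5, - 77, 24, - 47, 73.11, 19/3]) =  [ - 96,  -  77, - 75, - 47, - 22, - 53/10, - 5,17/4 , 19/3,76/9, 24,  73.11 ]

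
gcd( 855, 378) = 9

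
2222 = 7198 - 4976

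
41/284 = 41/284 = 0.14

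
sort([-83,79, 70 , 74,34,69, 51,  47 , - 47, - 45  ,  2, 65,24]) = [ - 83, - 47, - 45,2, 24,34, 47 , 51, 65,69 , 70,74, 79]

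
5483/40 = 137+3/40= 137.07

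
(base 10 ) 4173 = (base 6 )31153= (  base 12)24B9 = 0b1000001001101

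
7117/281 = 25+ 92/281 = 25.33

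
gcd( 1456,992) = 16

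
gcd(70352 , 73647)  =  1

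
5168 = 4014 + 1154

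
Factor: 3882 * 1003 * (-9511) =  - 2^1*3^1 * 17^1*59^1 * 647^1 * 9511^1 = - 37032467106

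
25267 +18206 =43473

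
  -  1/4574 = -1 + 4573/4574= -0.00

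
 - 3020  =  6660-9680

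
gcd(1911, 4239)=3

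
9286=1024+8262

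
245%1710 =245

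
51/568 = 51/568 = 0.09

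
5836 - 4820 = 1016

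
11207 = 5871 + 5336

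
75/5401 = 75/5401 = 0.01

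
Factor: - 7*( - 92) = 644 = 2^2 *7^1 * 23^1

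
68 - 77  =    -  9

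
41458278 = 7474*5547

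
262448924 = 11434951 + 251013973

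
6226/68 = 91 + 19/34=91.56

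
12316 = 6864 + 5452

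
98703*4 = 394812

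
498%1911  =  498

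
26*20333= 528658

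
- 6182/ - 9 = 686 + 8/9 =686.89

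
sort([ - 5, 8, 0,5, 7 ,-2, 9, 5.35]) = [ - 5  ,-2,0,5, 5.35,7,8,9]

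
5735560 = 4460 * 1286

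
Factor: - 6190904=-2^3*773863^1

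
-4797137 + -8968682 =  - 13765819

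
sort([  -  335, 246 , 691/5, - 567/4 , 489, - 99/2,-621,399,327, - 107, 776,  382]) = [-621,-335,-567/4, - 107,-99/2, 691/5,246,327, 382,399,489,776]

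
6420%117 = 102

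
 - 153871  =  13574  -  167445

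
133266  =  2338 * 57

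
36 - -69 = 105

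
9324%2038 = 1172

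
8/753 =8/753  =  0.01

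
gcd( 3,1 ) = 1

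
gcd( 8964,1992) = 996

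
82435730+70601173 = 153036903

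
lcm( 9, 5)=45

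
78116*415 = 32418140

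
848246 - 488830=359416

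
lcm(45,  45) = 45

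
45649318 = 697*65494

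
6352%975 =502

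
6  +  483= 489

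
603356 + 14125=617481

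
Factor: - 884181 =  - 3^1 * 29^1*10163^1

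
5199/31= 167 + 22/31 = 167.71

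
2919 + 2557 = 5476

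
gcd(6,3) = 3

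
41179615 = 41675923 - 496308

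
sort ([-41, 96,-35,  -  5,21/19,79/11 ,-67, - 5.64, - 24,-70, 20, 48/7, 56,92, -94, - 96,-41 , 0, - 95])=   [-96  ,  -  95 ,-94,-70, - 67, - 41,-41, - 35, - 24, - 5.64 ,-5,0, 21/19 , 48/7,  79/11 , 20, 56, 92,96]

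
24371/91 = 267 + 74/91 = 267.81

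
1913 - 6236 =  - 4323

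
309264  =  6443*48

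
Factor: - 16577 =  - 11^2 * 137^1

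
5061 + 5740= 10801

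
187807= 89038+98769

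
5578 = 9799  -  4221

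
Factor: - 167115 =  - 3^1*5^1*13^1*857^1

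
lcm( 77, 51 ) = 3927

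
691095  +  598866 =1289961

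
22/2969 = 22/2969 = 0.01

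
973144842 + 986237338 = 1959382180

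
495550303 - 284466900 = 211083403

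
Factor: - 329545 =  - 5^1*17^1*3877^1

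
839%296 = 247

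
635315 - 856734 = -221419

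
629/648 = 629/648=0.97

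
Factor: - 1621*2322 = - 3763962 = -2^1 * 3^3*43^1*1621^1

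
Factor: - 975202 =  - 2^1*487601^1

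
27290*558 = 15227820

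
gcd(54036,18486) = 1422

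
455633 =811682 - 356049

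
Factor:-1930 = - 2^1*5^1*  193^1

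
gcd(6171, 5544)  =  33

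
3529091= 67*52673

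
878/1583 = 878/1583 = 0.55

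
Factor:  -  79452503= - 13^1 * 193^1*31667^1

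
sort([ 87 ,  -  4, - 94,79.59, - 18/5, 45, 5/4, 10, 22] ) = [ - 94, - 4, -18/5, 5/4, 10,  22,45,79.59,87 ]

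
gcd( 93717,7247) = 1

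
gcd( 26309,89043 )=1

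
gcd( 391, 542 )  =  1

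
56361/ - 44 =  - 1281+3/44 =- 1280.93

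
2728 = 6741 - 4013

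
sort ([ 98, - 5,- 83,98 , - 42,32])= [- 83, - 42, - 5,32, 98,98]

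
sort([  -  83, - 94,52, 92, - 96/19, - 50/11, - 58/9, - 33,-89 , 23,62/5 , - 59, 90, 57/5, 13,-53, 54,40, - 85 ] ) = [ - 94,-89, - 85, - 83, - 59, - 53, - 33,- 58/9, -96/19,-50/11, 57/5, 62/5, 13, 23, 40, 52,54,90, 92 ] 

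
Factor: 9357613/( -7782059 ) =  - 173^( -1 )*1723^1*5431^1*44983^( - 1)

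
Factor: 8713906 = 2^1*331^1*13163^1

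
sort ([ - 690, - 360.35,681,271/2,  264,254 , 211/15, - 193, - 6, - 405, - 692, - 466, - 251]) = [-692 ,-690, - 466,- 405, - 360.35, -251, - 193, - 6,  211/15 , 271/2,254 , 264,681]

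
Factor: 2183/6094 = 2^( - 1 ) * 11^( - 1)*37^1*59^1*277^( - 1 )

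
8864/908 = 9 + 173/227 = 9.76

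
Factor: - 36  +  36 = 0 = 0^1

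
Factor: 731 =17^1*43^1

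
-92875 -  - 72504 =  - 20371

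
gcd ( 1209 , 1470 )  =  3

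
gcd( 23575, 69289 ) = 1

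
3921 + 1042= 4963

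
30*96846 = 2905380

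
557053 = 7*79579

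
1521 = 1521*1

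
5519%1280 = 399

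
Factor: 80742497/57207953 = 11^(-1) * 472793^( - 1)*7340227^1 = 7340227/5200723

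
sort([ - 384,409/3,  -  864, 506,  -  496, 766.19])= [  -  864  , -496, - 384, 409/3 , 506,766.19]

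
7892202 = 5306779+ 2585423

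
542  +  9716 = 10258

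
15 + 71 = 86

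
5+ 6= 11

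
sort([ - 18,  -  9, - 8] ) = [ - 18, - 9, - 8 ]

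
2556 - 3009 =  - 453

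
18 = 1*18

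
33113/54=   33113/54= 613.20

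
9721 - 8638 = 1083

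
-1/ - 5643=1/5643 = 0.00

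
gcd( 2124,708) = 708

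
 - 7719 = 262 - 7981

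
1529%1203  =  326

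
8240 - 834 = 7406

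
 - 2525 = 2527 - 5052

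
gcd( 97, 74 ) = 1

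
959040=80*11988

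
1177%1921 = 1177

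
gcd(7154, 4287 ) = 1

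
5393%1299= 197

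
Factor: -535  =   - 5^1*107^1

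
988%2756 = 988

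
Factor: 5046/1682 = 3^1 = 3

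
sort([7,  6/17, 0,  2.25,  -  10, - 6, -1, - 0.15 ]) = [-10,-6,- 1, - 0.15, 0,6/17,  2.25 , 7 ] 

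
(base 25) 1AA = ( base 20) 245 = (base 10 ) 885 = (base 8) 1565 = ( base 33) QR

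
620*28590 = 17725800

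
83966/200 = 41983/100 = 419.83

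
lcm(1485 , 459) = 25245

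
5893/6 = 5893/6 = 982.17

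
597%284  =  29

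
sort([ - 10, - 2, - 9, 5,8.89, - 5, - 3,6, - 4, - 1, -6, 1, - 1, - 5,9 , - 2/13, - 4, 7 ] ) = [  -  10, - 9, - 6, - 5,-5, - 4 ,-4, - 3, - 2, - 1, - 1 ,-2/13, 1,5,6,7,8.89,9]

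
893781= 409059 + 484722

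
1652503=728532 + 923971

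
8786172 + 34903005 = 43689177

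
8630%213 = 110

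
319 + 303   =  622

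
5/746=5/746 = 0.01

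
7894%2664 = 2566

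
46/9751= 46/9751 = 0.00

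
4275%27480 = 4275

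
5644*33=186252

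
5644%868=436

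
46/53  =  46/53 = 0.87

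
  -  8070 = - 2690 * 3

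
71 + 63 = 134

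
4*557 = 2228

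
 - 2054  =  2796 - 4850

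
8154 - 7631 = 523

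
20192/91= 20192/91 = 221.89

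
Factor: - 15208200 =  - 2^3*  3^2*5^2 *7^1*17^1*71^1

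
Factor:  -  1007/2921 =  - 19^1*23^ ( - 1)*53^1* 127^( - 1 )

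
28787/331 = 28787/331 = 86.97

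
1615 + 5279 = 6894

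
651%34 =5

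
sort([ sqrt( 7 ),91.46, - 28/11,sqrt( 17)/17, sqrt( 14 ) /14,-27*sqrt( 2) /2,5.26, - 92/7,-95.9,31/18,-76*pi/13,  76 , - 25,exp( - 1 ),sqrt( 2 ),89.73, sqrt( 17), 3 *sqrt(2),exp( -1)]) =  [ - 95.9,-25 , - 27*sqrt ( 2 )/2, - 76 * pi/13, - 92/7, - 28/11,sqrt( 17 ) /17,  sqrt(14 )/14,exp( - 1 ),exp( - 1 ),sqrt( 2),31/18,sqrt( 7 ),sqrt( 17 ),3*sqrt( 2), 5.26, 76,89.73, 91.46] 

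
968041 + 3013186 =3981227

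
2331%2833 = 2331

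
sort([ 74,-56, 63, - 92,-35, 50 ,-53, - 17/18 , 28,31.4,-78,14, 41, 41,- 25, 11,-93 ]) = [ - 93, - 92,-78,  -  56,-53,-35,  -  25,-17/18,11, 14,28, 31.4,  41,41,50,63, 74 ] 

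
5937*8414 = 49953918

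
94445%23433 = 713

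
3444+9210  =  12654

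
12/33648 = 1/2804 = 0.00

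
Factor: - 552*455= - 2^3*3^1 *5^1*7^1*13^1*23^1=- 251160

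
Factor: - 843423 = - 3^1*7^1*40163^1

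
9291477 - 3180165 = 6111312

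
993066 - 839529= 153537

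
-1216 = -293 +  - 923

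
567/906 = 189/302 =0.63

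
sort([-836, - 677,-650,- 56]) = [-836,-677, - 650, - 56 ] 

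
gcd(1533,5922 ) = 21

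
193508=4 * 48377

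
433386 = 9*48154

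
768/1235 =768/1235= 0.62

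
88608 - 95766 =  - 7158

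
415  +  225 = 640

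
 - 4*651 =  - 2604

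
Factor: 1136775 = 3^1*5^2 *23^1 * 659^1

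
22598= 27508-4910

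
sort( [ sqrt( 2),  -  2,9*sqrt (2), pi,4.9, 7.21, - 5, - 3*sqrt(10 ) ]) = [ - 3*sqrt( 10 ), - 5, - 2,sqrt ( 2),pi,4.9,7.21 , 9*sqrt( 2)] 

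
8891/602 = 8891/602 = 14.77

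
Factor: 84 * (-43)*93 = -335916=- 2^2*3^2*7^1*31^1*43^1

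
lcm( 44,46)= 1012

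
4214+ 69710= 73924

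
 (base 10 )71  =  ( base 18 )3H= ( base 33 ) 25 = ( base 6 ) 155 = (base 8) 107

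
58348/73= 58348/73  =  799.29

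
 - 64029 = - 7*9147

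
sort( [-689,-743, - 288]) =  [ - 743, - 689,  -  288 ] 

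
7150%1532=1022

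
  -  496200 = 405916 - 902116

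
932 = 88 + 844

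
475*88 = 41800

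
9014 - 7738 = 1276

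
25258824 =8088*3123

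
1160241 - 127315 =1032926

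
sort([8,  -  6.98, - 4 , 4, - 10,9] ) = [-10,-6.98, - 4, 4,  8,  9] 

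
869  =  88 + 781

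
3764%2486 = 1278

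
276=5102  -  4826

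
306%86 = 48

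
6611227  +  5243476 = 11854703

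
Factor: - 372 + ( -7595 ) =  - 31^1 * 257^1=-7967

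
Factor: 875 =5^3*7^1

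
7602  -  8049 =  - 447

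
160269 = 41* 3909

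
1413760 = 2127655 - 713895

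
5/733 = 5/733 = 0.01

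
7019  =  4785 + 2234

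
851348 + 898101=1749449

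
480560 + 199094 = 679654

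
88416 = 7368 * 12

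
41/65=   41/65 = 0.63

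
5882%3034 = 2848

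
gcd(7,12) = 1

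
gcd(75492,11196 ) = 36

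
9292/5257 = 9292/5257 = 1.77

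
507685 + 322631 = 830316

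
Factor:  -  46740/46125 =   -  76/75= - 2^2*3^( - 1 )* 5^( - 2)*19^1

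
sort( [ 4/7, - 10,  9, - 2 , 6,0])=[ - 10, - 2,0,4/7,6,  9] 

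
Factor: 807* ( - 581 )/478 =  - 468867/478 = -2^( - 1)*3^1 * 7^1*83^1*239^( - 1 )*269^1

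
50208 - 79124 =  - 28916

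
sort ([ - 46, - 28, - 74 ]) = [ - 74, - 46,  -  28 ]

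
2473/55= 44 + 53/55 = 44.96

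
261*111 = 28971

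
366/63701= 366/63701 = 0.01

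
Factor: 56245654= 2^1*28122827^1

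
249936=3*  83312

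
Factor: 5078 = 2^1*2539^1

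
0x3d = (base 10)61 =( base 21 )2J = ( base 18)37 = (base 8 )75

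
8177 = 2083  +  6094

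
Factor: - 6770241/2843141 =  - 3^2*7^(  -  1)*19^ ( - 1 )*709^1*1061^1*21377^(-1)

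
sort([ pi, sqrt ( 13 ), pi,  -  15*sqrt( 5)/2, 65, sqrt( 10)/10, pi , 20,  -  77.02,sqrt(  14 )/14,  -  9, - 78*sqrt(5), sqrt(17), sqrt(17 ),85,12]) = [ - 78*sqrt (5), - 77.02, - 15*sqrt( 5 ) /2, - 9,sqrt(14 )/14, sqrt(10 ) /10,pi , pi, pi,sqrt(13),  sqrt(17), sqrt (17),12,20, 65, 85 ] 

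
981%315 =36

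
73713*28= 2063964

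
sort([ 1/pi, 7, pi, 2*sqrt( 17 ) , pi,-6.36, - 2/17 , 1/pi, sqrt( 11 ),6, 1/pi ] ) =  [ - 6.36  , - 2/17,1/pi,1/pi,1/pi, pi, pi, sqrt( 11 ),6, 7,2*sqrt ( 17 ) ]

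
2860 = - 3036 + 5896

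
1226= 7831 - 6605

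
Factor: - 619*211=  - 130609  =  - 211^1*619^1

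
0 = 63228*0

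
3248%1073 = 29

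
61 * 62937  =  3839157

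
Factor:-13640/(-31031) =40/91 =2^3*5^1*7^( - 1) * 13^( - 1)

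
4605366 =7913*582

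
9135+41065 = 50200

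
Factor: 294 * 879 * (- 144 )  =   - 2^5 * 3^4*7^2 * 293^1 = - 37213344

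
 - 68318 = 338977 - 407295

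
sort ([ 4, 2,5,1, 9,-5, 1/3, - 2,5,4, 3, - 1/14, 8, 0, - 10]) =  [ - 10, - 5  , - 2, - 1/14,0,1/3,1,  2, 3, 4, 4, 5, 5, 8, 9]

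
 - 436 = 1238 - 1674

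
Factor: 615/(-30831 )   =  -205/10277   =  - 5^1 * 41^1*43^( - 1) * 239^( - 1 )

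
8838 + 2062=10900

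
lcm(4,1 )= 4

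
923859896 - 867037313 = 56822583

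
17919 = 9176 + 8743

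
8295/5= 1659 =1659.00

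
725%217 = 74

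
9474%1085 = 794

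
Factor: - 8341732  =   - 2^2 * 7^1*23^1*12953^1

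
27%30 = 27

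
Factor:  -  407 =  - 11^1 * 37^1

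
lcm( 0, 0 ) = 0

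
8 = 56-48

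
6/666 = 1/111 = 0.01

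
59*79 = 4661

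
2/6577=2/6577 = 0.00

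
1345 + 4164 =5509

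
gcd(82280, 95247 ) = 1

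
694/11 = 694/11 = 63.09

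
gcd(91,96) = 1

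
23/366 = 23/366 = 0.06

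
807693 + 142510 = 950203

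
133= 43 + 90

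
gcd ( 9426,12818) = 2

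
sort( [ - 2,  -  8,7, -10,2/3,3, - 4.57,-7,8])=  [-10, - 8 , - 7, - 4.57, - 2,2/3,3,7,8] 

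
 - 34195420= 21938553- 56133973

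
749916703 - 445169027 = 304747676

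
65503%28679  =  8145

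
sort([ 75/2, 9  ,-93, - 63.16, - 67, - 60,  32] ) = [-93, - 67, - 63.16, - 60,  9,32 , 75/2 ]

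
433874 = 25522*17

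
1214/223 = 5 + 99/223=5.44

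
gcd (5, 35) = 5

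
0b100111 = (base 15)29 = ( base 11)36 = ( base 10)39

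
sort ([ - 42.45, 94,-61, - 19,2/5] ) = [ - 61, - 42.45, - 19,2/5 , 94 ]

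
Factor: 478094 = 2^1*29^1*8243^1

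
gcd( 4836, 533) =13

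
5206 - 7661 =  - 2455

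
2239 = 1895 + 344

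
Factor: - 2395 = -5^1*479^1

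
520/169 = 40/13 = 3.08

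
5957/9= 5957/9 = 661.89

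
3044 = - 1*(-3044)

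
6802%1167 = 967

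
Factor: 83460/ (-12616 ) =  - 20865/3154=- 2^( - 1) *3^1*5^1*13^1*19^( - 1 )*83^ ( - 1 )*107^1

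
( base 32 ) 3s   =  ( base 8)174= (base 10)124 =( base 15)84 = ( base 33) 3P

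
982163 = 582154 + 400009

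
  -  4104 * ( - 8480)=34801920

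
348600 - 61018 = 287582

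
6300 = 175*36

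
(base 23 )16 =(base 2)11101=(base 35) t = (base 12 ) 25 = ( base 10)29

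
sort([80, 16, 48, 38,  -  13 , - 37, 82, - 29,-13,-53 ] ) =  [- 53, - 37,-29,-13  , - 13, 16, 38, 48, 80, 82] 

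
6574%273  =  22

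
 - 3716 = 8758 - 12474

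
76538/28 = 5467/2 = 2733.50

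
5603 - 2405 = 3198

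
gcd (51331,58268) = 7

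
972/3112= 243/778 = 0.31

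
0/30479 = 0 = 0.00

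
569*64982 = 36974758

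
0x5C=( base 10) 92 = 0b1011100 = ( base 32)2S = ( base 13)71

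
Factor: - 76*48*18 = -2^7*3^3*19^1 = -  65664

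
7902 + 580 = 8482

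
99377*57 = 5664489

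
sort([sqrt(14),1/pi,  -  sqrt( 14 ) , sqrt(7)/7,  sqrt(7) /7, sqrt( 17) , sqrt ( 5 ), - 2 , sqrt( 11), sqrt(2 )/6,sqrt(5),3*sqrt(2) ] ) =[ - sqrt(14 ), - 2,sqrt(2)/6,1/pi , sqrt( 7 ) /7,  sqrt(7 )/7 , sqrt(5 ),  sqrt(5) , sqrt ( 11 ),sqrt(14 ),sqrt( 17) , 3*sqrt( 2) ]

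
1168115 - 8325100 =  - 7156985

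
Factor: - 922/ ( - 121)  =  2^1*11^(-2)*461^1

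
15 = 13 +2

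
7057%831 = 409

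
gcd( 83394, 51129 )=9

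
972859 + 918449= 1891308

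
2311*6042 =13963062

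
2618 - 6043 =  - 3425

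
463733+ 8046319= 8510052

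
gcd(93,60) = 3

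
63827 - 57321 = 6506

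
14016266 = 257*54538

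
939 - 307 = 632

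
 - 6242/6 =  - 3121/3= - 1040.33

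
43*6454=277522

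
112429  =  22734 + 89695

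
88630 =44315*2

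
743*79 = 58697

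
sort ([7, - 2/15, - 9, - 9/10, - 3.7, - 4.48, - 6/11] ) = [ - 9, - 4.48, - 3.7, - 9/10, - 6/11, - 2/15,7]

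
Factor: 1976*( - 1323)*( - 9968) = 2^7 * 3^3 *7^3*13^1*19^1*89^1 = 26058824064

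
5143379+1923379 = 7066758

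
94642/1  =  94642=94642.00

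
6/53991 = 2/17997 = 0.00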